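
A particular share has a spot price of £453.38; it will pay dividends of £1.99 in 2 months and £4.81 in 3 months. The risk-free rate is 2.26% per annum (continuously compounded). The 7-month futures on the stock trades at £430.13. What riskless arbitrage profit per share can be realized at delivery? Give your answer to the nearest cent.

PV(dividends) I = 1.99·e^(−0.0226·2/12) + 4.81·e^(−0.0226·3/12) = 6.7654
Fair futures F* = (S − I)·e^(rT) = (453.38 − 6.7654)·e^0.013183 = 446.6146 × 1.013270 = 452.5412
Market £430.13 < fair 452.5412: forward underpriced → reverse cash-and-carry (short the stock, invest proceeds at r, pay the dividends, go long the forward).
Profit at T = |F_mkt − F*| = |430.13 − 452.5412| = £22.41 per share

£22.41 per share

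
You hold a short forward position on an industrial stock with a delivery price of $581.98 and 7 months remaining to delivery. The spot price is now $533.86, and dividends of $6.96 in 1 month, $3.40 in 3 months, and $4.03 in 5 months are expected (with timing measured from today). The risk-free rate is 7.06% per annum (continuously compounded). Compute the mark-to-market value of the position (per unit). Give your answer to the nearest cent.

$38.81

PV(remaining dividends) I = 6.96·e^(−0.0706·1/12) + 3.40·e^(−0.0706·3/12) + 4.03·e^(−0.0706·5/12) = 14.1729
Current forward F = (S − I)·e^(rT) = (533.86 − 14.1729)·e^(0.0706·7/12) = 519.6871 × 1.042043 = 541.5363
Value (long) = (F − K)·e^(−rT) = (541.5363 − 581.98) × 0.959653 = -38.8119
Short position value = −(long value) = $38.81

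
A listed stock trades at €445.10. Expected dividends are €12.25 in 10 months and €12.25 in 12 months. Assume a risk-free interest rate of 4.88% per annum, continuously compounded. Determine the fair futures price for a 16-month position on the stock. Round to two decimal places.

PV(dividends) I = 12.25·e^(−0.0488·10/12) + 12.25·e^(−0.0488·12/12)
I = 11.7618 + 11.6666 = 23.4284
F = (S − I)·e^(rT) = (445.10 − 23.4284) · e^(0.0488·16/12)
= 421.6716 · e^0.065067 = 421.6716 × 1.067231 = €450.02

€450.02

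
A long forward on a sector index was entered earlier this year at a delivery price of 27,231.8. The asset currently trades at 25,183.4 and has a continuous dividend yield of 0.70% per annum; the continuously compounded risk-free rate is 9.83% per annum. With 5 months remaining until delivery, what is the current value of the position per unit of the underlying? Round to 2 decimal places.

Current fair forward for the remaining 5 months: F = S·e^((r − q)·T), (r − q) = 0.0983 − 0.0070 = 0.0913
F = 25183.4 · e^(0.0913 × 5/12) = 25183.4 × 1.03877451 = 26159.8740
Value of long forward = (F − K)·e^(−rT) = (26159.8740 − 27231.8) · e^(−0.0983·5/12)
= -1071.9260 × 0.95986912 = -1028.91

-1028.91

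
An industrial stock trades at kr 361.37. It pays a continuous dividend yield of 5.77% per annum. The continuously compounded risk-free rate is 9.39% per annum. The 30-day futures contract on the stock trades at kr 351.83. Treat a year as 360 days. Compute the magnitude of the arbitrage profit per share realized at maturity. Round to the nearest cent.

kr 10.63 per share

Fair futures: F* = S·e^(carry·T), with carry = (r − q) = 0.0939 − 0.0577 = 0.0362
F* = 361.37 · e^(0.0362 × 30/360) = 361.37 · e^0.003017 = 361.37 × 1.003022 = kr 362.4621
Market kr 351.83 < fair kr 362.4621: forward underpriced → reverse cash-and-carry (short spot, go long the forward).
At maturity, profit = |F_mkt − F*| = |351.83 − 362.4621| = kr 10.63 per share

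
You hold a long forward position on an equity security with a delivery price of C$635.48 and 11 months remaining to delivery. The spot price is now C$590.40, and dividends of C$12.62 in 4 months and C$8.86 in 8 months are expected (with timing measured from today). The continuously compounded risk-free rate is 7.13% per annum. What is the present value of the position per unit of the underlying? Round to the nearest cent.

-C$25.65

PV(remaining dividends) I = 12.62·e^(−0.0713·4/12) + 8.86·e^(−0.0713·8/12) = 20.7723
Current forward F = (S − I)·e^(rT) = (590.40 − 20.7723)·e^(0.0713·11/12) = 569.6277 × 1.067541 = 608.1009
Value (long) = (F − K)·e^(−rT) = (608.1009 − 635.48) × 0.936732 = -25.6469
Value = -C$25.65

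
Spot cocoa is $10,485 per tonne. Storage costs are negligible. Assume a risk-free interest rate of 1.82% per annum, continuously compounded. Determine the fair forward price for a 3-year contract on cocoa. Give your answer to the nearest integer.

$11,073 per tonne

F = S·e^(rT) = 10485 · e^(0.0182 × 3) = 10485 · e^0.054600
= 10485 × 1.056118 = $11,073 per tonne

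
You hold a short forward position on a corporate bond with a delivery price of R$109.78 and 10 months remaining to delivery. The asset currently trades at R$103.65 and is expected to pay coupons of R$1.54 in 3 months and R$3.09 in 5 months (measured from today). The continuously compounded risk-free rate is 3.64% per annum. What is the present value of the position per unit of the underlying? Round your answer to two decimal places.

R$7.42

PV(remaining coupons) I = 1.54·e^(−0.0364·3/12) + 3.09·e^(−0.0364·5/12) = 4.5695
Current forward F = (S − I)·e^(rT) = (103.65 − 4.5695)·e^(0.0364·10/12) = 99.0805 × 1.030798 = 102.1320
Value (long) = (F − K)·e^(−rT) = (102.1320 − 109.78) × 0.970122 = -7.4195
Short position value = −(long value) = R$7.42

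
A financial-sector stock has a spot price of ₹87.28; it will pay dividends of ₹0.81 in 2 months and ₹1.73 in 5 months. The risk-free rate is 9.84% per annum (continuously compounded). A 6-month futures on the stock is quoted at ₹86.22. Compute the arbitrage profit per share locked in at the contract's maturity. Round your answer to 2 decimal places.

PV(dividends) I = 0.81·e^(−0.0984·2/12) + 1.73·e^(−0.0984·5/12) = 2.4573
Fair futures F* = (S − I)·e^(rT) = (87.28 − 2.4573)·e^0.049200 = 84.8227 × 1.050430 = 89.1003
Market ₹86.22 < fair 89.1003: forward underpriced → reverse cash-and-carry (short the stock, invest proceeds at r, pay the dividends, go long the forward).
Profit at T = |F_mkt − F*| = |86.22 − 89.1003| = ₹2.88 per share

₹2.88 per share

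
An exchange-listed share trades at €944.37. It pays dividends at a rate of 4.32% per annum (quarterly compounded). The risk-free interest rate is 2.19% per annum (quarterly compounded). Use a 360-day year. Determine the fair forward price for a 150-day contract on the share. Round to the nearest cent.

€936.09

F = S · (1+r/4)^(4T) / (1+q/4)^(4T)
= 944.37 × 1.009142 / 1.018065 = 944.37 × 0.991235
F = €936.09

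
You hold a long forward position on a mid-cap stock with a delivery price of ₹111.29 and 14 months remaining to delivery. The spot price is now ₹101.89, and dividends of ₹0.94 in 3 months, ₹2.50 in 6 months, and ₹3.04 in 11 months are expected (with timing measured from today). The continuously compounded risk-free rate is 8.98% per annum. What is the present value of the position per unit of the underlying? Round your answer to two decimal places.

-₹4.44

PV(remaining dividends) I = 0.94·e^(−0.0898·3/12) + 2.50·e^(−0.0898·6/12) + 3.04·e^(−0.0898·11/12) = 6.1091
Current forward F = (S − I)·e^(rT) = (101.89 − 6.1091)·e^(0.0898·14/12) = 95.7809 × 1.110451 = 106.3600
Value (long) = (F − K)·e^(−rT) = (106.3600 − 111.29) × 0.900535 = -4.4396
Value = -₹4.44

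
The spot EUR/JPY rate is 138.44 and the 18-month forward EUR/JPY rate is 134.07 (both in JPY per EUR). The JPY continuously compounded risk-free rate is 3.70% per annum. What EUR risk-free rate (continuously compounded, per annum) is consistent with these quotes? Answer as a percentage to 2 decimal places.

F = S·e^((r_JPY − r_EUR)T) ⇒ r_EUR = r_JPY − ln(F/S)/T
ln(134.07/138.44) = -0.032075; /(18/12) = -0.021383
r_EUR = 0.0370 + 0.021383 = 0.058383
r_EUR = 5.84%

5.84%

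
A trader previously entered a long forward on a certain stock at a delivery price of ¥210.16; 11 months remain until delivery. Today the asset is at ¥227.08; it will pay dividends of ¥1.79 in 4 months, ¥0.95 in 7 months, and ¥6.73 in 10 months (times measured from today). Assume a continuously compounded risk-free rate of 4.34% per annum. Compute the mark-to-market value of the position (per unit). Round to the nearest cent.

¥15.94

PV(remaining dividends) I = 1.79·e^(−0.0434·4/12) + 0.95·e^(−0.0434·7/12) + 6.73·e^(−0.0434·10/12) = 9.1815
Current forward F = (S − I)·e^(rT) = (227.08 − 9.1815)·e^(0.0434·11/12) = 217.8985 × 1.040585 = 226.7419
Value (long) = (F − K)·e^(−rT) = (226.7419 − 210.16) × 0.960998 = 15.9352
Value = ¥15.94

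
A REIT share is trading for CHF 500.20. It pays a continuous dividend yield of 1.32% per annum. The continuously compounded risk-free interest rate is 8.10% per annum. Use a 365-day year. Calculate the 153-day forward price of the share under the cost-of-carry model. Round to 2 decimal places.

F = S·e^((r − q)T) = 500.20 · e^((0.0810 − 0.0132) × 153/365)
= 500.20 · e^0.028420 = 500.20 × 1.028828
F = CHF 514.62

CHF 514.62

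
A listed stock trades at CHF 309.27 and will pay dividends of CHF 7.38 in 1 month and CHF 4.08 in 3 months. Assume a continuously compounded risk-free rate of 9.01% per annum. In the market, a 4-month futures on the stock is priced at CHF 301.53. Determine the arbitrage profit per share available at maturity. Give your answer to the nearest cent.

CHF 5.51 per share

PV(dividends) I = 7.38·e^(−0.0901·1/12) + 4.08·e^(−0.0901·3/12) = 11.3139
Fair futures F* = (S − I)·e^(rT) = (309.27 − 11.3139)·e^0.030033 = 297.9561 × 1.030489 = 307.0405
Market CHF 301.53 < fair 307.0405: forward underpriced → reverse cash-and-carry (short the stock, invest proceeds at r, pay the dividends, go long the forward).
Profit at T = |F_mkt − F*| = |301.53 − 307.0405| = CHF 5.51 per share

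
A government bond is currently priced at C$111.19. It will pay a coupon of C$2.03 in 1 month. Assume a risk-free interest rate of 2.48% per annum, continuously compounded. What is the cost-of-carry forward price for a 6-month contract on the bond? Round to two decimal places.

PV(coupons) I = 2.03·e^(−0.0248·1/12)
I = 2.0258
F = (S − I)·e^(rT) = (111.19 − 2.0258) · e^(0.0248·6/12)
= 109.1642 · e^0.012400 = 109.1642 × 1.012477 = C$110.53

C$110.53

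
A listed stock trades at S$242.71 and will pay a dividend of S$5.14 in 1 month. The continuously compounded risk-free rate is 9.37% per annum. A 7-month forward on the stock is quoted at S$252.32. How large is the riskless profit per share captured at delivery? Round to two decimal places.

PV(dividends) I = 5.14·e^(−0.0937·1/12) = 5.1000
Fair forward F* = (S − I)·e^(rT) = (242.71 − 5.1000)·e^0.054658 = 237.6100 × 1.056179 = 250.9587
Market S$252.32 > fair 250.9587: forward overpriced → cash-and-carry (borrow at r, buy the stock and collect the dividends, short the forward).
Profit at T = |F_mkt − F*| = |252.32 − 250.9587| = S$1.36 per share

S$1.36 per share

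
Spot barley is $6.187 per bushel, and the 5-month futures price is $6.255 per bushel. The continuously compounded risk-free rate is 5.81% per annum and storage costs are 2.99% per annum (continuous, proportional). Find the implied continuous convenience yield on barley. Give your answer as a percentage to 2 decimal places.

6.18%

F = S·e^((r+u−y)T) ⇒ (r+u−y) = ln(F/S)/T
ln(6.255/6.187) = 0.010931; /T ⇒ 0.026234
y = r + u − ln(F/S)/T = 0.0581 + 0.0299 − 0.026234 = 0.061766
y = 6.18%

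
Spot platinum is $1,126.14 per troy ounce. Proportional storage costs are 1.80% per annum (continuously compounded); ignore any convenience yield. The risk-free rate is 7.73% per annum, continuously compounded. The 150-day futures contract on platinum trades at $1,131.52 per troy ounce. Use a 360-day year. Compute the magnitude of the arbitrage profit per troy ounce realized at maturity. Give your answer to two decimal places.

Fair futures: F* = S·e^(carry·T), with carry = (r + u) = 0.0773 + 0.0180 = 0.0953
F* = 1126.14 · e^(0.0953 × 150/360) = 1126.14 · e^0.03970833 = 1126.14 × 1.04050725 = $1171.7568
Market $1131.52 < fair $1171.7568: forward underpriced → reverse cash-and-carry (short spot, go long the forward).
At maturity, profit = |F_mkt − F*| = |1131.52 − 1171.7568| = $40.24 per troy ounce

$40.24 per troy ounce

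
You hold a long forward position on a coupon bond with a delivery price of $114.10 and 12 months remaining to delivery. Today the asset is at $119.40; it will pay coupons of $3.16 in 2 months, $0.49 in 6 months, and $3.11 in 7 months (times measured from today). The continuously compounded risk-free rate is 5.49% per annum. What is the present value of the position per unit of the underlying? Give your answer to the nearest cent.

PV(remaining coupons) I = 3.16·e^(−0.0549·2/12) + 0.49·e^(−0.0549·6/12) + 3.11·e^(−0.0549·7/12) = 6.6199
Current forward F = (S − I)·e^(rT) = (119.40 − 6.6199)·e^(0.0549·12/12) = 112.7801 × 1.056435 = 119.1448
Value (long) = (F − K)·e^(−rT) = (119.1448 − 114.10) × 0.946580 = 4.7753
Value = $4.78

$4.78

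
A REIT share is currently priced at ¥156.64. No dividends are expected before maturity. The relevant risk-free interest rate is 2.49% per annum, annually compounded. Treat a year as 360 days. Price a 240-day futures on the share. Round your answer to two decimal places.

¥159.23

F = S · (1+r)^T
= 156.64 × 1.016532
F = ¥159.23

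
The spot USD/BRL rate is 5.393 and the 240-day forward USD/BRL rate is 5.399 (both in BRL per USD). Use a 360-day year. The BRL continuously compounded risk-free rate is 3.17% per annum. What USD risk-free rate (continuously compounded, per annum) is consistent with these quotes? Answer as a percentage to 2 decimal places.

F = S·e^((r_BRL − r_USD)T) ⇒ r_USD = r_BRL − ln(F/S)/T
ln(5.399/5.393) = 0.001112; /(240/360) = 0.001668
r_USD = 0.0317 − 0.001668 = 0.030032
r_USD = 3.00%

3.00%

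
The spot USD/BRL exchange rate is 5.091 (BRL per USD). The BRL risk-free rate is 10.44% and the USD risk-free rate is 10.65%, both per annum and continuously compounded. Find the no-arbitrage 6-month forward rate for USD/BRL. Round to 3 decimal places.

F = S·e^((r_BRL − r_USD)T) = 5.091 · e^((0.1044 − 0.1065) × 6/12)
= 5.091 · e^-0.001050 = 5.091 × 0.998951
F = 5.086 BRL per USD

5.086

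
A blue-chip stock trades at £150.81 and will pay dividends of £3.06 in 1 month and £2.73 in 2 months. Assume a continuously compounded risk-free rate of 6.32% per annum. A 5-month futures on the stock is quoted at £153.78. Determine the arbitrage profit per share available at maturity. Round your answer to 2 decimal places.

PV(dividends) I = 3.06·e^(−0.0632·1/12) + 2.73·e^(−0.0632·2/12) = 5.7453
Fair futures F* = (S − I)·e^(rT) = (150.81 − 5.7453)·e^0.026333 = 145.0647 × 1.026683 = 148.9355
Market £153.78 > fair 148.9355: forward overpriced → cash-and-carry (borrow at r, buy the stock and collect the dividends, short the forward).
Profit at T = |F_mkt − F*| = |153.78 − 148.9355| = £4.84 per share

£4.84 per share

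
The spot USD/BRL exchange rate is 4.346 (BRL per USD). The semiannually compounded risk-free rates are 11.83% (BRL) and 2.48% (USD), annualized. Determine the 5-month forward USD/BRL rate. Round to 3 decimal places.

By covered interest parity, F = S · (1+r_BRL/2)^(2T) / (1+r_USD/2)^(2T)
= 4.346 × 1.049054 / 1.010323 = 4.346 × 1.038335
F = 4.513 BRL per USD

4.513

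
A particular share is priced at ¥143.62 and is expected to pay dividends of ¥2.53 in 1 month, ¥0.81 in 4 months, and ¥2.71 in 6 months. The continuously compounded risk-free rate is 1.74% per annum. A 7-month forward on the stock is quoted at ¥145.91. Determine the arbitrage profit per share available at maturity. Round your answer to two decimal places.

PV(dividends) I = 2.53·e^(−0.0174·1/12) + 0.81·e^(−0.0174·4/12) + 2.71·e^(−0.0174·6/12) = 6.0182
Fair forward F* = (S − I)·e^(rT) = (143.62 − 6.0182)·e^0.010150 = 137.6018 × 1.010202 = 139.0056
Market ¥145.91 > fair 139.0056: forward overpriced → cash-and-carry (borrow at r, buy the stock and collect the dividends, short the forward).
Profit at T = |F_mkt − F*| = |145.91 − 139.0056| = ¥6.90 per share

¥6.90 per share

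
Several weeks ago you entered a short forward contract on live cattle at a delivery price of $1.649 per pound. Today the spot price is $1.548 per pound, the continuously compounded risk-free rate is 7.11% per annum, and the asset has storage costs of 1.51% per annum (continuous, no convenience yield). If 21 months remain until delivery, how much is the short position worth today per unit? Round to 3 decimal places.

Current fair forward for the remaining 21 months: F = S·e^((r + u)·T), (r + u) = 0.0711 + 0.0151 = 0.0862
F = 1.548 · e^(0.0862 × 21/12) = 1.548 × 1.162822 = 1.8000
Value of long forward = (F − K)·e^(−rT) = (1.8000 − 1.649) · e^(−0.0711·21/12)
= 0.1510 × 0.883004 = 0.133
Short position value = −(long value) = -$0.133

-$0.133 per pound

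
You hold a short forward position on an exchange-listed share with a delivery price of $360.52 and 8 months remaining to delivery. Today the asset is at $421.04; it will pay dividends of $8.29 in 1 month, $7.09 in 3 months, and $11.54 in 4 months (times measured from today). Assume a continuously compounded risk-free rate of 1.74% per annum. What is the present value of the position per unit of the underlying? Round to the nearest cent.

PV(remaining dividends) I = 8.29·e^(−0.0174·1/12) + 7.09·e^(−0.0174·3/12) + 11.54·e^(−0.0174·4/12) = 26.8105
Current forward F = (S − I)·e^(rT) = (421.04 − 26.8105)·e^(0.0174·8/12) = 394.2295 × 1.011668 = 398.8294
Value (long) = (F − K)·e^(−rT) = (398.8294 − 360.52) × 0.988467 = 37.8676
Short position value = −(long value) = -$37.87

-$37.87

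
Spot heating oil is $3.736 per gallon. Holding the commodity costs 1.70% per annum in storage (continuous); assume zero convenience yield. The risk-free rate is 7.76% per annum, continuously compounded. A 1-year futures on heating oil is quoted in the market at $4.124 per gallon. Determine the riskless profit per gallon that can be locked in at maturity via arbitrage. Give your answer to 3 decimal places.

Fair futures: F* = S·e^(carry·T), with carry = (r + u) = 0.0776 + 0.0170 = 0.0946
F* = 3.736 · e^(0.0946 × 1) = 3.736 · e^0.094600 = 3.736 × 1.099219 = $4.1067
Market $4.124 > fair $4.1067: forward overpriced → cash-and-carry (buy spot, short the forward).
At maturity, profit = |F_mkt − F*| = |4.124 − 4.1067| = $0.017 per gallon

$0.017 per gallon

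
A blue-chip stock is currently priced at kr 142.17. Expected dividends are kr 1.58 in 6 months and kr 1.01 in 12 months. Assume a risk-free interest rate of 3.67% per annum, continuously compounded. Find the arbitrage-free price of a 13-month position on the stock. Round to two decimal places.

kr 145.31

PV(dividends) I = 1.58·e^(−0.0367·6/12) + 1.01·e^(−0.0367·12/12)
I = 1.5513 + 0.9736 = 2.5249
F = (S − I)·e^(rT) = (142.17 − 2.5249) · e^(0.0367·13/12)
= 139.6451 · e^0.039758 = 139.6451 × 1.040559 = kr 145.31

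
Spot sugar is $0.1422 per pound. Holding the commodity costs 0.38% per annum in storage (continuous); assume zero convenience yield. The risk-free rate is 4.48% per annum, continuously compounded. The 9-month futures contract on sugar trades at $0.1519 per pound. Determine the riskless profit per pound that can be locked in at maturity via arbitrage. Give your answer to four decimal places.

$0.0044 per pound

Fair futures: F* = S·e^(carry·T), with carry = (r + u) = 0.0448 + 0.0038 = 0.0486
F* = 0.1422 · e^(0.0486 × 9/12) = 0.1422 · e^0.036450 = 0.1422 × 1.037122 = $0.1475
Market $0.1519 > fair $0.1475: forward overpriced → cash-and-carry (buy spot, short the forward).
At maturity, profit = |F_mkt − F*| = |0.1519 − 0.1475| = $0.0044 per pound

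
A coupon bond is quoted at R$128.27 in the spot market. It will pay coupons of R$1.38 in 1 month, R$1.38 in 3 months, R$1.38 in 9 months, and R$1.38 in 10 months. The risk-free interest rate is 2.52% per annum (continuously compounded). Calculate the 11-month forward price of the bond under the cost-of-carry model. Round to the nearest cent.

PV(coupons) I = 1.38·e^(−0.0252·1/12) + 1.38·e^(−0.0252·3/12) + 1.38·e^(−0.0252·9/12) + 1.38·e^(−0.0252·10/12)
I = 1.3771 + 1.3713 + 1.3542 + 1.3513 = 5.4539
F = (S − I)·e^(rT) = (128.27 − 5.4539) · e^(0.0252·11/12)
= 122.8161 · e^0.023100 = 122.8161 × 1.023369 = R$125.69

R$125.69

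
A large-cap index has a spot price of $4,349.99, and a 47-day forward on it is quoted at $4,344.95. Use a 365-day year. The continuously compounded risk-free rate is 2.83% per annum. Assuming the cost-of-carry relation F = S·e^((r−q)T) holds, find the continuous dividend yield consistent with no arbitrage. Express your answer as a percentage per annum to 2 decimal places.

3.73%

From F = S·e^((r−q)T): (r − q) = ln(F/S)/T
ln(4344.95/4349.99) = ln(0.998841) = -0.001160
(r − q) = -0.001160 / (47/365) = -0.009009
q = r − ln(F/S)/T = 0.0283 + 0.009009 = 0.037309
q = 3.73%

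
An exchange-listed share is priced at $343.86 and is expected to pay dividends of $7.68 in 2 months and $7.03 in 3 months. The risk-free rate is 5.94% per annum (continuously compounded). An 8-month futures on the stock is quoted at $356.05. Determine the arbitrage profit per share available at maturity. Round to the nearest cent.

$13.42 per share

PV(dividends) I = 7.68·e^(−0.0594·2/12) + 7.03·e^(−0.0594·3/12) = 14.5307
Fair futures F* = (S − I)·e^(rT) = (343.86 − 14.5307)·e^0.039600 = 329.3293 × 1.040395 = 342.6326
Market $356.05 > fair 342.6326: forward overpriced → cash-and-carry (borrow at r, buy the stock and collect the dividends, short the forward).
Profit at T = |F_mkt − F*| = |356.05 − 342.6326| = $13.42 per share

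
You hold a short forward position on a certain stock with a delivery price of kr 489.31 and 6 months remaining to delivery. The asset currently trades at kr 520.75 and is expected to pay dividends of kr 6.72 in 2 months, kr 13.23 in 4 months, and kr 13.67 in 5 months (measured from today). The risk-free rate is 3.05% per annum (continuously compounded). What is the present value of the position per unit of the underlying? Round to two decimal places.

PV(remaining dividends) I = 6.72·e^(−0.0305·2/12) + 13.23·e^(−0.0305·4/12) + 13.67·e^(−0.0305·5/12) = 33.2795
Current forward F = (S − I)·e^(rT) = (520.75 − 33.2795)·e^(0.0305·6/12) = 487.4705 × 1.015367 = 494.9615
Value (long) = (F − K)·e^(−rT) = (494.9615 − 489.31) × 0.984866 = 5.5660
Short position value = −(long value) = -kr 5.57

-kr 5.57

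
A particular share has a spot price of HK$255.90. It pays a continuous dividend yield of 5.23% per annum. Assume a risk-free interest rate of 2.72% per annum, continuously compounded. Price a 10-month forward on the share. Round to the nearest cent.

HK$250.60

F = S·e^((r − q)T) = 255.90 · e^((0.0272 − 0.0523) × 10/12)
= 255.90 · e^-0.020917 = 255.90 × 0.979300
F = HK$250.60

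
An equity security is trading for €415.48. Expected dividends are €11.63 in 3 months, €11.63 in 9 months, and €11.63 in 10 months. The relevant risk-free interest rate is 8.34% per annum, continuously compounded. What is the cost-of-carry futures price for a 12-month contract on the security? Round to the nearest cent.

PV(dividends) I = 11.63·e^(−0.0834·3/12) + 11.63·e^(−0.0834·9/12) + 11.63·e^(−0.0834·10/12)
I = 11.3900 + 10.9248 + 10.8492 = 33.1640
F = (S − I)·e^(rT) = (415.48 − 33.1640) · e^(0.0834·12/12)
= 382.3160 · e^0.083400 = 382.3160 × 1.086977 = €415.57

€415.57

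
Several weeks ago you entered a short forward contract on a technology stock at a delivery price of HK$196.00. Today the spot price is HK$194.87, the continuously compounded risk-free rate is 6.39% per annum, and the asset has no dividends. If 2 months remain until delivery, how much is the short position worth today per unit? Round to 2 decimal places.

-HK$0.95

Current fair forward for the remaining 2 months: F = S·e^(r·T), r = 0.0639
F = 194.87 · e^(0.0639 × 2/12) = 194.87 × 1.010707 = 196.9565
Value of long forward = (F − K)·e^(−rT) = (196.9565 − 196.00) · e^(−0.0639·2/12)
= 0.9565 × 0.989407 = 0.95
Short position value = −(long value) = -HK$0.95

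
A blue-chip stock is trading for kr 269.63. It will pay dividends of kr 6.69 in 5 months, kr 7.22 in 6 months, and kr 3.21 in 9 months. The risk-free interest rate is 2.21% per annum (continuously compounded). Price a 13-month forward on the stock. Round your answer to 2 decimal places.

kr 258.83

PV(dividends) I = 6.69·e^(−0.0221·5/12) + 7.22·e^(−0.0221·6/12) + 3.21·e^(−0.0221·9/12)
I = 6.6287 + 7.1407 + 3.1572 = 16.9266
F = (S − I)·e^(rT) = (269.63 − 16.9266) · e^(0.0221·13/12)
= 252.7034 · e^0.023942 = 252.7034 × 1.024231 = kr 258.83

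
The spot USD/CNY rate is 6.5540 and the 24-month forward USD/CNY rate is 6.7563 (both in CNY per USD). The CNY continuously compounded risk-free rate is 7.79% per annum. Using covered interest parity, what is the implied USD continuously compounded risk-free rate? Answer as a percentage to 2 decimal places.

6.27%

F = S·e^((r_CNY − r_USD)T) ⇒ r_USD = r_CNY − ln(F/S)/T
ln(6.7563/6.5540) = 0.030400; /(24/12) = 0.015200
r_USD = 0.0779 − 0.015200 = 0.062700
r_USD = 6.27%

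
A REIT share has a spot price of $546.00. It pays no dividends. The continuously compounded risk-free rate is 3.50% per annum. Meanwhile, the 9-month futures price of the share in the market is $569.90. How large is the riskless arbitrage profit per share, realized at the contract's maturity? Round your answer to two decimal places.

Fair futures: F* = S·e^(carry·T), with carry = r = 0.0350
F* = 546.00 · e^(0.0350 × 9/12) = 546.00 · e^0.026250 = 546.00 × 1.026598 = $560.5225
Market $569.90 > fair $560.5225: forward overpriced → cash-and-carry (buy spot, short the forward).
At maturity, profit = |F_mkt − F*| = |569.90 − 560.5225| = $9.38 per share

$9.38 per share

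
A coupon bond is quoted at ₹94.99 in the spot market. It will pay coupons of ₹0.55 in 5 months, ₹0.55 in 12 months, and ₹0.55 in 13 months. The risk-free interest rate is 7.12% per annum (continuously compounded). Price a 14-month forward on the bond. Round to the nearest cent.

PV(coupons) I = 0.55·e^(−0.0712·5/12) + 0.55·e^(−0.0712·12/12) + 0.55·e^(−0.0712·13/12)
I = 0.5339 + 0.5122 + 0.5092 = 1.5553
F = (S − I)·e^(rT) = (94.99 − 1.5553) · e^(0.0712·14/12)
= 93.4347 · e^0.083067 = 93.4347 × 1.086615 = ₹101.53

₹101.53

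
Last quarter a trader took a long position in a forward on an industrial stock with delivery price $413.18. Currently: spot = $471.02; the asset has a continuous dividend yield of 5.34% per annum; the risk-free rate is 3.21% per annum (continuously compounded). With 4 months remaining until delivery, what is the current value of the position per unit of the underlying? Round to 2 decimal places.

$53.93

Current fair forward for the remaining 4 months: F = S·e^((r − q)·T), (r − q) = 0.0321 − 0.0534 = -0.0213
F = 471.02 · e^(-0.0213 × 4/12) = 471.02 × 0.992925 = 467.6875
Value of long forward = (F − K)·e^(−rT) = (467.6875 − 413.18) · e^(−0.0321·4/12)
= 54.5075 × 0.989357 = 53.93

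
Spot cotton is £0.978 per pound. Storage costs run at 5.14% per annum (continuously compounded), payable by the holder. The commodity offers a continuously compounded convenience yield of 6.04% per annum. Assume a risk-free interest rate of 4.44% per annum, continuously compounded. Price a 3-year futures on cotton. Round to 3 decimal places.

Net carry = r + u − y = 0.0444 + 0.0514 − 0.0604 = 0.0354
F = S·e^((r+u−y)T) = 0.978 · e^(0.0354 × 3) = 0.978 · e^0.106200
= 0.978 × 1.112044 = £1.088 per pound

£1.088 per pound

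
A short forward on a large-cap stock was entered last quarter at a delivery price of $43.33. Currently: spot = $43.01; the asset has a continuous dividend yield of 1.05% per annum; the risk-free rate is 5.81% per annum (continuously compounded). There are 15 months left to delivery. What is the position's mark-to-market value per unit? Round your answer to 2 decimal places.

-$2.15

Current fair forward for the remaining 15 months: F = S·e^((r − q)·T), (r − q) = 0.0581 − 0.0105 = 0.0476
F = 43.01 · e^(0.0476 × 15/12) = 43.01 × 1.061306 = 45.6468
Value of long forward = (F − K)·e^(−rT) = (45.6468 − 43.33) · e^(−0.0581·15/12)
= 2.3168 × 0.929949 = 2.15
Short position value = −(long value) = -$2.15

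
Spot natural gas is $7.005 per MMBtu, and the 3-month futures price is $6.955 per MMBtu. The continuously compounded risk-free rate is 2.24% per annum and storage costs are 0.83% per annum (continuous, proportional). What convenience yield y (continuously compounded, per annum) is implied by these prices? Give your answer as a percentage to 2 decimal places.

5.94%

F = S·e^((r+u−y)T) ⇒ (r+u−y) = ln(F/S)/T
ln(6.955/7.005) = -0.007163; /T ⇒ -0.028652
y = r + u − ln(F/S)/T = 0.0224 + 0.0083 + 0.028652 = 0.059352
y = 5.94%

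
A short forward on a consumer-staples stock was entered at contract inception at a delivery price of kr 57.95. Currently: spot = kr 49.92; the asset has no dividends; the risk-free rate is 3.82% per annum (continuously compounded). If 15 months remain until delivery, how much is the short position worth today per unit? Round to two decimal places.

Current fair forward for the remaining 15 months: F = S·e^(r·T), r = 0.0382
F = 49.92 · e^(0.0382 × 15/12) = 49.92 × 1.048908 = 52.3615
Value of long forward = (F − K)·e^(−rT) = (52.3615 − 57.95) · e^(−0.0382·15/12)
= -5.5885 × 0.953372 = -5.33
Short position value = −(long value) = kr 5.33

kr 5.33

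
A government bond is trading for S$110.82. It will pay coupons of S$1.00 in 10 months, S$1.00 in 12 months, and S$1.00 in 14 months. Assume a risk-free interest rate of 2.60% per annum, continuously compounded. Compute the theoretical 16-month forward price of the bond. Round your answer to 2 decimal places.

S$111.70

PV(coupons) I = 1.00·e^(−0.0260·10/12) + 1.00·e^(−0.0260·12/12) + 1.00·e^(−0.0260·14/12)
I = 0.9786 + 0.9743 + 0.9701 = 2.9230
F = (S − I)·e^(rT) = (110.82 − 2.9230) · e^(0.0260·16/12)
= 107.8970 · e^0.034667 = 107.8970 × 1.035275 = S$111.70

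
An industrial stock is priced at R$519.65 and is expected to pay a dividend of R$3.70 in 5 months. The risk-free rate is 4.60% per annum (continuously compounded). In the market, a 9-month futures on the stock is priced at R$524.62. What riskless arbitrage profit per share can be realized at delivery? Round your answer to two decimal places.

PV(dividends) I = 3.70·e^(−0.0460·5/12) = 3.6298
Fair futures F* = (S − I)·e^(rT) = (519.65 − 3.6298)·e^0.034500 = 516.0202 × 1.035102 = 534.1335
Market R$524.62 < fair 534.1335: forward underpriced → reverse cash-and-carry (short the stock, invest proceeds at r, pay the dividends, go long the forward).
Profit at T = |F_mkt − F*| = |524.62 − 534.1335| = R$9.51 per share

R$9.51 per share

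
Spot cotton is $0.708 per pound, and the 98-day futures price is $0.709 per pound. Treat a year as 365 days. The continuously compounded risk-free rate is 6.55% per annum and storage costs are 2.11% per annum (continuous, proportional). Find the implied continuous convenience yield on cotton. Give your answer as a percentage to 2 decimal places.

8.13%

F = S·e^((r+u−y)T) ⇒ (r+u−y) = ln(F/S)/T
ln(0.709/0.708) = 0.001411; /T ⇒ 0.005255
y = r + u − ln(F/S)/T = 0.0655 + 0.0211 − 0.005255 = 0.081345
y = 8.13%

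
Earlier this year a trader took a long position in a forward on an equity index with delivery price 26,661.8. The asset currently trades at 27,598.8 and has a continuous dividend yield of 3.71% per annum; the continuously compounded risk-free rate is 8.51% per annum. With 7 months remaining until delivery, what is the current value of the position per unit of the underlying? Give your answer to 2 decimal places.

1637.35

Current fair forward for the remaining 7 months: F = S·e^((r − q)·T), (r − q) = 0.0851 − 0.0371 = 0.0480
F = 27598.8 · e^(0.0480 × 7/12) = 27598.8 × 1.02839568 = 28382.4867
Value of long forward = (F − K)·e^(−rT) = (28382.4867 − 26661.8) · e^(−0.0851·7/12)
= 1720.6867 × 0.95157034 = 1637.35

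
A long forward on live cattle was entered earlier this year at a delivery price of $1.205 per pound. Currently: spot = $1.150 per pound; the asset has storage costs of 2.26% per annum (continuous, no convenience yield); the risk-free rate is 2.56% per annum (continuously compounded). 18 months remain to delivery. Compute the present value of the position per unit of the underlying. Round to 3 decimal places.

Current fair forward for the remaining 18 months: F = S·e^((r + u)·T), (r + u) = 0.0256 + 0.0226 = 0.0482
F = 1.150 · e^(0.0482 × 18/12) = 1.150 × 1.074978 = 1.2362
Value of long forward = (F − K)·e^(−rT) = (1.2362 − 1.205) · e^(−0.0256·18/12)
= 0.0312 × 0.962328 = 0.030

$0.030 per pound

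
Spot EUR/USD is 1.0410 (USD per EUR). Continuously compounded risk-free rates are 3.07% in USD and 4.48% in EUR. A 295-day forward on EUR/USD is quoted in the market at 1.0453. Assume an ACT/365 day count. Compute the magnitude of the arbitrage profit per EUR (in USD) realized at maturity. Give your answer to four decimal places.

Fair forward: F* = S·e^(carry·T), with carry = (r_USD − r_EUR) = 0.0307 − 0.0448 = -0.0141
F* = 1.0410 · e^(-0.0141 × 295/365) = 1.0410 · e^-0.011396 = 1.0410 × 0.988669 = 1.0292
Market 1.0453 > fair 1.0292: forward overpriced → cash-and-carry (buy spot, short the forward).
At maturity, profit = |F_mkt − F*| = |1.0453 − 1.0292| = 0.0161 per EUR (in USD)

0.0161 per EUR (in USD)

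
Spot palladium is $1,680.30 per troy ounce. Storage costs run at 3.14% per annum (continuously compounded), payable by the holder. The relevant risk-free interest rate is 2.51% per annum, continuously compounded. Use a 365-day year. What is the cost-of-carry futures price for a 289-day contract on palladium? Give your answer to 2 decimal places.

Net carry = r + u − y = 0.0251 + 0.0314 − 0.0000 = 0.0565
F = S·e^((r+u−y)T) = 1680.30 · e^(0.0565 × 289/365) = 1680.30 · e^0.04473562
= 1680.30 × 1.04575135 = $1,757.18 per troy ounce

$1,757.18 per troy ounce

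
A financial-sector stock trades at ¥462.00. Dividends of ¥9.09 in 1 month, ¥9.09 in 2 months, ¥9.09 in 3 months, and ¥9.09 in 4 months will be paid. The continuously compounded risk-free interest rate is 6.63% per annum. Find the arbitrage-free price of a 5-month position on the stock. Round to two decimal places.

PV(dividends) I = 9.09·e^(−0.0663·1/12) + 9.09·e^(−0.0663·2/12) + 9.09·e^(−0.0663·3/12) + 9.09·e^(−0.0663·4/12)
I = 9.0399 + 8.9901 + 8.9406 + 8.8913 = 35.8619
F = (S − I)·e^(rT) = (462.00 − 35.8619) · e^(0.0663·5/12)
= 426.1381 · e^0.027625 = 426.1381 × 1.028010 = ¥438.07

¥438.07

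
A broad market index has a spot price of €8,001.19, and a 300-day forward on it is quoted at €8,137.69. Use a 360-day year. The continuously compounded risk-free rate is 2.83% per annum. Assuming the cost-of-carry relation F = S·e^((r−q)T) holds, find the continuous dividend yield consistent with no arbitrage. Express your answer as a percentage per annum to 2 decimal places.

0.80%

From F = S·e^((r−q)T): (r − q) = ln(F/S)/T
ln(8137.69/8001.19) = ln(1.017060) = 0.016916
(r − q) = 0.016916 / (300/360) = 0.020299
q = r − ln(F/S)/T = 0.0283 − 0.020299 = 0.008001
q = 0.80%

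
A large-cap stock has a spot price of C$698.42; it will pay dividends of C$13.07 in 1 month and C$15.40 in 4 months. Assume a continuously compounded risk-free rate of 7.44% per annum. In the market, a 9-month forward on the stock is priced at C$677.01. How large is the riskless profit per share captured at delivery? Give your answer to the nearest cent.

PV(dividends) I = 13.07·e^(−0.0744·1/12) + 15.40·e^(−0.0744·4/12) = 28.0120
Fair forward F* = (S − I)·e^(rT) = (698.42 − 28.0120)·e^0.055800 = 670.4080 × 1.057386 = 708.8800
Market C$677.01 < fair 708.8800: forward underpriced → reverse cash-and-carry (short the stock, invest proceeds at r, pay the dividends, go long the forward).
Profit at T = |F_mkt − F*| = |677.01 − 708.8800| = C$31.87 per share

C$31.87 per share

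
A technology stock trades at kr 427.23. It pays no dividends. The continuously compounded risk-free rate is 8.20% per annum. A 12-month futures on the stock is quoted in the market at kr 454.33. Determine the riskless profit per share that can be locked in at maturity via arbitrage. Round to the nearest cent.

Fair futures: F* = S·e^(carry·T), with carry = r = 0.0820
F* = 427.23 · e^(0.0820 × 12/12) = 427.23 · e^0.082000 = 427.23 × 1.085456 = kr 463.7394
Market kr 454.33 < fair kr 463.7394: forward underpriced → reverse cash-and-carry (short spot, go long the forward).
At maturity, profit = |F_mkt − F*| = |454.33 − 463.7394| = kr 9.41 per share

kr 9.41 per share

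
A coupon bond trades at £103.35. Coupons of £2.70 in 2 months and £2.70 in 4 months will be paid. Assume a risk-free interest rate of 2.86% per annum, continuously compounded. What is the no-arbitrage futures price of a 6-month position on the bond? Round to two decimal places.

£99.40

PV(coupons) I = 2.70·e^(−0.0286·2/12) + 2.70·e^(−0.0286·4/12)
I = 2.6872 + 2.6744 = 5.3616
F = (S − I)·e^(rT) = (103.35 − 5.3616) · e^(0.0286·6/12)
= 97.9884 · e^0.014300 = 97.9884 × 1.014403 = £99.40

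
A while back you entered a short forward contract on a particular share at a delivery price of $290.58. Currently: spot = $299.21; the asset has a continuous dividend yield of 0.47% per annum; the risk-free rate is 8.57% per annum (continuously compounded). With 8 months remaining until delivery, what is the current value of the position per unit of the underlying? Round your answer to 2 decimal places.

Current fair forward for the remaining 8 months: F = S·e^((r − q)·T), (r − q) = 0.0857 − 0.0047 = 0.0810
F = 299.21 · e^(0.0810 × 8/12) = 299.21 × 1.055485 = 315.8117
Value of long forward = (F − K)·e^(−rT) = (315.8117 − 290.58) · e^(−0.0857·8/12)
= 25.2317 × 0.944468 = 23.83
Short position value = −(long value) = -$23.83

-$23.83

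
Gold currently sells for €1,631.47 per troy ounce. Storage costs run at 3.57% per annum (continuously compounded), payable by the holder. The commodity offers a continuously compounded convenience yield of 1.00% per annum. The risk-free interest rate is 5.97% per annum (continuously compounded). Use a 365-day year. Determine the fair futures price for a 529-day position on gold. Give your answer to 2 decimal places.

Net carry = r + u − y = 0.0597 + 0.0357 − 0.0100 = 0.0854
F = S·e^((r+u−y)T) = 1631.47 · e^(0.0854 × 529/365) = 1631.47 · e^0.12377151
= 1631.47 × 1.13175725 = €1,846.43 per troy ounce

€1,846.43 per troy ounce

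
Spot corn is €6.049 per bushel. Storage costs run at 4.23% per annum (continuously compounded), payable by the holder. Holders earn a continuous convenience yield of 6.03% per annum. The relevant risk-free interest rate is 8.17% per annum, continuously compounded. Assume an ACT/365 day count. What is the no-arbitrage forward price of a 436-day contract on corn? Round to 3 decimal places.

€6.527 per bushel

Net carry = r + u − y = 0.0817 + 0.0423 − 0.0603 = 0.0637
F = S·e^((r+u−y)T) = 6.049 · e^(0.0637 × 436/365) = 6.049 · e^0.076091
= 6.049 × 1.079061 = €6.527 per bushel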